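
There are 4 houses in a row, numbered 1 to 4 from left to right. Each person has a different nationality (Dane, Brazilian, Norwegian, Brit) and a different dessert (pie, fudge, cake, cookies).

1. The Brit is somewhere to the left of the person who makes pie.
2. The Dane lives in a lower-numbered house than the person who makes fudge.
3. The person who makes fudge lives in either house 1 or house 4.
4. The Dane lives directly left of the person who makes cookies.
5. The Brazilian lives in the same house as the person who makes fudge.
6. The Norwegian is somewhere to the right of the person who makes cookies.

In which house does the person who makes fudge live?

From clue 3, the person who makes fudge must be in house 4.
The Brazilian is in house 4 (clue 5).
House 3's nationality must be Norwegian (nothing else left).
So house 1 gets cake for dessert.
Clue 6 places the person who makes cookies in house 2.
House 3 dessert: only pie fits.
By clue 4, the Dane is in house 1.
The only nationality still possible for house 2 is Brit.
So: house 1 = Dane/cake, house 2 = Brit/cookies, house 3 = Norwegian/pie, house 4 = Brazilian/fudge.

4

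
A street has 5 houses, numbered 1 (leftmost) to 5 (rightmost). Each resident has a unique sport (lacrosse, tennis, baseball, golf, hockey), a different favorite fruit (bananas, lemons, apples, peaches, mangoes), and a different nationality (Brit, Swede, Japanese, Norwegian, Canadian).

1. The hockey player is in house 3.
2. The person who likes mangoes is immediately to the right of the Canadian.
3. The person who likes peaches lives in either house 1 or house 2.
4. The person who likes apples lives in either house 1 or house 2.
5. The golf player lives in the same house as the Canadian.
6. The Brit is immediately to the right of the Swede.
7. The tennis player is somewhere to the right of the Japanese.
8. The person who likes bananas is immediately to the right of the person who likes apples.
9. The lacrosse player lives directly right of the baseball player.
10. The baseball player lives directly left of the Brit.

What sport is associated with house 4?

golf

Clue 1: the hockey player is in house 3.
That leaves lemons as the favorite fruit for house 4.
That leaves mangoes as the favorite fruit for house 5.
From clue 2, the Canadian must be in house 4.
The golf player is in house 4 (clue 5).
The only sport still possible for house 1 is baseball.
That leaves bananas as the favorite fruit for house 3.
The Brit is in house 2 (clue 6).
From clue 8, the person who likes apples must be in house 2.
Clue 9: the lacrosse player is in house 2.
That leaves tennis as the sport for house 5.
The only favorite fruit still possible for house 1 is peaches.
House 1's nationality must be Swede (nothing else left).
So house 3 gets Japanese for nationality.
House 5 nationality: only Norwegian fits.
So: house 1 = baseball/peaches/Swede, house 2 = lacrosse/apples/Brit, house 3 = hockey/bananas/Japanese, house 4 = golf/lemons/Canadian, house 5 = tennis/mangoes/Norwegian.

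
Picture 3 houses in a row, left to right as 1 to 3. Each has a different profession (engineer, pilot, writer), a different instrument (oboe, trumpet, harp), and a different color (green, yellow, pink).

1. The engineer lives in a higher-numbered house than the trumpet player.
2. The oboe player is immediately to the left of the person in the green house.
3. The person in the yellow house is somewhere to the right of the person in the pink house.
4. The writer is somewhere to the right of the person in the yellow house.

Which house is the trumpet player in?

1

Clue 4 places the writer in house 3.
Clue 4: the person in the yellow house is in house 2.
So house 1 gets pilot for profession.
House 2's profession must be engineer (nothing else left).
That leaves harp as the instrument for house 3.
House 1's color must be pink (nothing else left).
That leaves green as the color for house 3.
By clue 1, the trumpet player is in house 1.
From clue 2, the oboe player must be in house 2.
So: house 1 = pilot/trumpet/pink, house 2 = engineer/oboe/yellow, house 3 = writer/harp/green.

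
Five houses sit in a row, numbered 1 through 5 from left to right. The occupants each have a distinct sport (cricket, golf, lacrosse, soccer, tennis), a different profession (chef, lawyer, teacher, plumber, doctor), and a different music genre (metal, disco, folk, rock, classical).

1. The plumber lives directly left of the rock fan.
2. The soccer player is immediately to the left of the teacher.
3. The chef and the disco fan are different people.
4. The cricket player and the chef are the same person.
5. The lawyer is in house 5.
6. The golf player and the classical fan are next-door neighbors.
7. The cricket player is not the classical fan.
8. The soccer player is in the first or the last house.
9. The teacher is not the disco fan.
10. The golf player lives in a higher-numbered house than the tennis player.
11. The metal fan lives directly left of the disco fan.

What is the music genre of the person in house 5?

classical

From clue 5, the lawyer must be in house 5.
By clue 8, the soccer player is in house 1.
Clue 2: the teacher is in house 2.
So house 1 gets folk for music genre.
The cricket player is narrowed to house 3 or 4; consider each.
Placing it in house 4 leads to a contradiction, so it's in house 3.
From clue 4, the chef must be in house 3.
So house 2 gets rock for music genre.
House 3's music genre must be metal (nothing else left).
Clue 1 places the plumber in house 1.
Clue 11: the disco fan is in house 4.
House 4's profession must be doctor (nothing else left).
House 5 music genre: only classical fits.
Clue 6 places the golf player in house 4.
Clue 10 places the tennis player in house 2.
That leaves lacrosse as the sport for house 5.
So: house 1 = soccer/plumber/folk, house 2 = tennis/teacher/rock, house 3 = cricket/chef/metal, house 4 = golf/doctor/disco, house 5 = lacrosse/lawyer/classical.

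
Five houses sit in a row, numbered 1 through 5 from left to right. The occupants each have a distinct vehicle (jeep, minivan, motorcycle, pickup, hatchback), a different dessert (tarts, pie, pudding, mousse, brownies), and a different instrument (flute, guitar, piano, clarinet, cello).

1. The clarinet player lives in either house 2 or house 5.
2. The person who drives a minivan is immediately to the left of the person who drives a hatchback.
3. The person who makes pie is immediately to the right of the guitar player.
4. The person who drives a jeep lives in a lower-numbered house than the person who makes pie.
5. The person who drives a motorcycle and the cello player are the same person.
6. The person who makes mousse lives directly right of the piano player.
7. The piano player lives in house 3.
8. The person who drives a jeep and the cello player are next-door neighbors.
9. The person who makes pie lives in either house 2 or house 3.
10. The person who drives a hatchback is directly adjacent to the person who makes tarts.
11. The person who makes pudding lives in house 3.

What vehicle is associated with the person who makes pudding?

The piano player is in house 3 (clue 7).
The person who makes pudding is in house 3 (clue 11).
From clue 3, the guitar player must be in house 1.
The person who drives a jeep is in house 1 (clue 4).
Clue 6 places the person who makes mousse in house 4.
The cello player is in house 2 (clue 8).
So house 2 gets pie for dessert.
So house 4 gets flute for instrument.
So house 5 gets clarinet for instrument.
The person who drives a motorcycle is in house 2 (clue 5).
By clue 10, the person who drives a hatchback is in house 4.
Clue 10 places the person who makes tarts in house 5.
House 5 vehicle: only pickup fits.
House 1 dessert: only brownies fits.
The only vehicle still possible for house 3 is minivan.
So: house 1 = jeep/brownies/guitar, house 2 = motorcycle/pie/cello, house 3 = minivan/pudding/piano, house 4 = hatchback/mousse/flute, house 5 = pickup/tarts/clarinet.

minivan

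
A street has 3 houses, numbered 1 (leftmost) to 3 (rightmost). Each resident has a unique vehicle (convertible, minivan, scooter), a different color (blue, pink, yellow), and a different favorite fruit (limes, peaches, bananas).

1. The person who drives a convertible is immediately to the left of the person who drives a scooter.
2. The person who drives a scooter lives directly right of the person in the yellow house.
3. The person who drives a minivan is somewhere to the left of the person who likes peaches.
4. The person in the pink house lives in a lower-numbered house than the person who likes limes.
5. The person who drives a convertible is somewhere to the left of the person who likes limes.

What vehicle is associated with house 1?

That leaves scooter as the vehicle for house 3.
So house 3 gets blue for color.
The only favorite fruit still possible for house 1 is bananas.
Clue 1 places the person who drives a convertible in house 2.
Clue 2: the person in the yellow house is in house 2.
By clue 5, the person who likes limes is in house 3.
So house 1 gets minivan for vehicle.
So house 1 gets pink for color.
House 2's favorite fruit must be peaches (nothing else left).
So: house 1 = minivan/pink/bananas, house 2 = convertible/yellow/peaches, house 3 = scooter/blue/limes.

minivan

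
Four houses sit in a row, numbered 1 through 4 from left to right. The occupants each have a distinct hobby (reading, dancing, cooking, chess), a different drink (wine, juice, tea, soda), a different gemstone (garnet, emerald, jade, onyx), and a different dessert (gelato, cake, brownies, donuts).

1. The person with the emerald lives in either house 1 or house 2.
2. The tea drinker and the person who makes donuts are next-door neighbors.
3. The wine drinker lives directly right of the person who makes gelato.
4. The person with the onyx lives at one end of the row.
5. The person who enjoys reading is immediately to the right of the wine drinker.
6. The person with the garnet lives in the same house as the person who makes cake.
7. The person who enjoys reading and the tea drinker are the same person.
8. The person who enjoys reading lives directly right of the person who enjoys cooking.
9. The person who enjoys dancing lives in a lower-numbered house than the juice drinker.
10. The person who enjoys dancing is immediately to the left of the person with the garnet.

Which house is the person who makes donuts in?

House 1's drink must be soda (nothing else left).
The person who enjoys cooking is narrowed to house 2 or 3; consider each.
Placing it in house 3 leads to a contradiction, so it's in house 2.
By clue 8, the person who enjoys reading is in house 3.
House 4 hobby: only chess fits.
Clue 5: the wine drinker is in house 2.
From clue 7, the tea drinker must be in house 3.
Clue 10 places the person with the garnet in house 2.
That leaves dancing as the hobby for house 1.
House 4 drink: only juice fits.
The only gemstone still possible for house 1 is emerald.
House 3 gemstone: only jade fits.
That leaves onyx as the gemstone for house 4.
By clue 3, the person who makes gelato is in house 1.
From clue 6, the person who makes cake must be in house 2.
House 3's dessert must be brownies (nothing else left).
The only dessert still possible for house 4 is donuts.
So: house 1 = dancing/soda/emerald/gelato, house 2 = cooking/wine/garnet/cake, house 3 = reading/tea/jade/brownies, house 4 = chess/juice/onyx/donuts.

4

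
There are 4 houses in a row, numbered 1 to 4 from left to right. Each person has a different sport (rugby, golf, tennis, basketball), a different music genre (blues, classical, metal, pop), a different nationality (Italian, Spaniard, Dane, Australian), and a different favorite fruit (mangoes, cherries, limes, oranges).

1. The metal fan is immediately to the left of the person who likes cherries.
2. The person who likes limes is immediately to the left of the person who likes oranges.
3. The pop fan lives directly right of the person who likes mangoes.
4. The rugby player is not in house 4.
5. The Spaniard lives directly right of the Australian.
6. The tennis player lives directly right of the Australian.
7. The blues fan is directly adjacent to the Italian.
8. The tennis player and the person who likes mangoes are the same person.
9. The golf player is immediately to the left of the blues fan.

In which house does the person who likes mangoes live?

3

House 4 sport: only basketball fits.
So house 1 gets limes for favorite fruit.
Clue 2 places the person who likes oranges in house 2.
So house 4 gets cherries for favorite fruit.
By clue 1, the metal fan is in house 3.
From clue 3, the pop fan must be in house 4.
From clue 8, the tennis player must be in house 3.
So house 1 gets classical for music genre.
The only music genre still possible for house 2 is blues.
So house 3 gets mangoes for favorite fruit.
The Australian is in house 2 (clue 6).
The golf player is in house 1 (clue 9).
That leaves rugby as the sport for house 2.
House 4 nationality: only Dane fits.
The only nationality still possible for house 1 is Italian.
So house 3 gets Spaniard for nationality.
So: house 1 = golf/classical/Italian/limes, house 2 = rugby/blues/Australian/oranges, house 3 = tennis/metal/Spaniard/mangoes, house 4 = basketball/pop/Dane/cherries.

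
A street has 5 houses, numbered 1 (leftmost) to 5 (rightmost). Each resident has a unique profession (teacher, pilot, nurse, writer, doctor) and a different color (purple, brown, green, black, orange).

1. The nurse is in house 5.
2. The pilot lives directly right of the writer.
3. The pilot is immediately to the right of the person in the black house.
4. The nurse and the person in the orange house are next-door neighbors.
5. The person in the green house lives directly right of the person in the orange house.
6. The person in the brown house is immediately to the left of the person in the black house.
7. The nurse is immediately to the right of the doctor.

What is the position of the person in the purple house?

3

Clue 1: the nurse is in house 5.
Clue 4 places the person in the orange house in house 4.
The person in the green house is in house 5 (clue 5).
From clue 7, the doctor must be in house 4.
Clue 3 places the pilot in house 3.
Clue 3 places the person in the black house in house 2.
From clue 6, the person in the brown house must be in house 1.
The only color still possible for house 3 is purple.
Clue 2 places the writer in house 2.
House 1 profession: only teacher fits.
So: house 1 = teacher/brown, house 2 = writer/black, house 3 = pilot/purple, house 4 = doctor/orange, house 5 = nurse/green.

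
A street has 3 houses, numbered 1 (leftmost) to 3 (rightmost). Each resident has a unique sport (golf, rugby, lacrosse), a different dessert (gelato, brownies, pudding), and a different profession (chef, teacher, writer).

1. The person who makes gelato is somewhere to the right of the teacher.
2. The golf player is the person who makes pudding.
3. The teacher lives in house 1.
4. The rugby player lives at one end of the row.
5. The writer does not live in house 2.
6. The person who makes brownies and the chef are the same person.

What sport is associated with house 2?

By clue 3, the teacher is in house 1.
House 2 profession: only chef fits.
House 3 profession: only writer fits.
The person who makes brownies is in house 2 (clue 6).
That leaves pudding as the dessert for house 1.
House 3 dessert: only gelato fits.
By clue 2, the golf player is in house 1.
House 2's sport must be lacrosse (nothing else left).
House 3 sport: only rugby fits.
So: house 1 = golf/pudding/teacher, house 2 = lacrosse/brownies/chef, house 3 = rugby/gelato/writer.

lacrosse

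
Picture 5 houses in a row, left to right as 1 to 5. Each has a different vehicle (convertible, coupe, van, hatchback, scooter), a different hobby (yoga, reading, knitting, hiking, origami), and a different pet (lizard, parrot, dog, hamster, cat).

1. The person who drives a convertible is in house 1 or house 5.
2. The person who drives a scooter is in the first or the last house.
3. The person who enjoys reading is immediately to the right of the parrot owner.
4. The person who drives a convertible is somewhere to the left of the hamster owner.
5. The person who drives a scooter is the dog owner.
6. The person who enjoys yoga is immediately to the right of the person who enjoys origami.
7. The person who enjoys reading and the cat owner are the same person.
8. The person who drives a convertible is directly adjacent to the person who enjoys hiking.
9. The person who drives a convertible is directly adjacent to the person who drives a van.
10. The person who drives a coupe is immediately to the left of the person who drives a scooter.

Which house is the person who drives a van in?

2

The person who drives a convertible is in house 1 (clue 4).
Clue 8 places the person who enjoys hiking in house 2.
By clue 9, the person who drives a van is in house 2.
From clue 10, the person who drives a coupe must be in house 4.
The person who drives a scooter is in house 5 (clue 10).
That leaves hatchback as the vehicle for house 3.
From clue 5, the dog owner must be in house 5.
So house 1 gets knitting for hobby.
The only pet still possible for house 1 is lizard.
House 5 hobby: only yoga fits.
Clue 6: the person who enjoys origami is in house 4.
So house 3 gets reading for hobby.
The parrot owner is in house 2 (clue 3).
By clue 7, the cat owner is in house 3.
House 4's pet must be hamster (nothing else left).
So: house 1 = convertible/knitting/lizard, house 2 = van/hiking/parrot, house 3 = hatchback/reading/cat, house 4 = coupe/origami/hamster, house 5 = scooter/yoga/dog.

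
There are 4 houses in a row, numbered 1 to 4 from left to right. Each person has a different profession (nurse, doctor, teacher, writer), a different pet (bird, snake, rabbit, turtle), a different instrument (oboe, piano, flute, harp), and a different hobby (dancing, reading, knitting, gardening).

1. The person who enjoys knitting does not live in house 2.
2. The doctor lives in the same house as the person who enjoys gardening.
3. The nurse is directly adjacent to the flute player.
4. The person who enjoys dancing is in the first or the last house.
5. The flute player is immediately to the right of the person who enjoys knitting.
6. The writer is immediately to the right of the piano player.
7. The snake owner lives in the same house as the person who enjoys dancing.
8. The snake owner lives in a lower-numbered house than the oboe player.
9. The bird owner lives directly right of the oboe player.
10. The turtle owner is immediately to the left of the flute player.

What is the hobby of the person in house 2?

Clue 8: the snake owner is in house 1.
The only pet still possible for house 2 is rabbit.
House 3's pet must be turtle (nothing else left).
The only pet still possible for house 4 is bird.
The person who enjoys dancing is in house 1 (clue 7).
Clue 9: the oboe player is in house 3.
From clue 10, the flute player must be in house 4.
House 3 hobby: only knitting fits.
Clue 3 places the nurse in house 3.
So house 1 gets teacher for profession.
House 2 profession: only writer fits.
House 4 profession: only doctor fits.
Clue 2: the person who enjoys gardening is in house 4.
The piano player is in house 1 (clue 6).
The only instrument still possible for house 2 is harp.
House 2 hobby: only reading fits.
So: house 1 = teacher/snake/piano/dancing, house 2 = writer/rabbit/harp/reading, house 3 = nurse/turtle/oboe/knitting, house 4 = doctor/bird/flute/gardening.

reading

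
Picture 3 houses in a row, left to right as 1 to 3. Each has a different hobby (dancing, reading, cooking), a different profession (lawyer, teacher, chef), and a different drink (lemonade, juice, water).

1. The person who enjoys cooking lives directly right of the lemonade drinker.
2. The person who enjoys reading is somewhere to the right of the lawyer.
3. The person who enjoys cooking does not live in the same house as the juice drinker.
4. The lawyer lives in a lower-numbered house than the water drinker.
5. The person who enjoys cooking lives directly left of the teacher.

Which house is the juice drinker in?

Clue 5 places the person who enjoys cooking in house 2.
Clue 5: the teacher is in house 3.
The only hobby still possible for house 1 is dancing.
House 3's hobby must be reading (nothing else left).
From clue 1, the lemonade drinker must be in house 1.
So house 2 gets water for drink.
The only drink still possible for house 3 is juice.
From clue 4, the lawyer must be in house 1.
That leaves chef as the profession for house 2.
So: house 1 = dancing/lawyer/lemonade, house 2 = cooking/chef/water, house 3 = reading/teacher/juice.

3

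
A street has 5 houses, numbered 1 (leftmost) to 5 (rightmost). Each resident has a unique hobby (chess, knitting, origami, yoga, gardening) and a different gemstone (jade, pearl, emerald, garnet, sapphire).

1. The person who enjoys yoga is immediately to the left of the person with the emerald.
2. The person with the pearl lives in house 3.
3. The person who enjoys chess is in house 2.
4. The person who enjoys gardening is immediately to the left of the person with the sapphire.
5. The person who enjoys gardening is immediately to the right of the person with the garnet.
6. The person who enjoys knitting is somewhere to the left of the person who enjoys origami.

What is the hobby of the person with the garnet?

By clue 2, the person with the pearl is in house 3.
From clue 3, the person who enjoys chess must be in house 2.
The only hobby still possible for house 5 is origami.
From clue 5, the person who enjoys gardening must be in house 3.
By clue 5, the person with the garnet is in house 2.
So house 1 gets jade for gemstone.
The person who enjoys yoga is in house 4 (clue 1).
From clue 1, the person with the emerald must be in house 5.
By clue 4, the person with the sapphire is in house 4.
House 1's hobby must be knitting (nothing else left).
So: house 1 = knitting/jade, house 2 = chess/garnet, house 3 = gardening/pearl, house 4 = yoga/sapphire, house 5 = origami/emerald.

chess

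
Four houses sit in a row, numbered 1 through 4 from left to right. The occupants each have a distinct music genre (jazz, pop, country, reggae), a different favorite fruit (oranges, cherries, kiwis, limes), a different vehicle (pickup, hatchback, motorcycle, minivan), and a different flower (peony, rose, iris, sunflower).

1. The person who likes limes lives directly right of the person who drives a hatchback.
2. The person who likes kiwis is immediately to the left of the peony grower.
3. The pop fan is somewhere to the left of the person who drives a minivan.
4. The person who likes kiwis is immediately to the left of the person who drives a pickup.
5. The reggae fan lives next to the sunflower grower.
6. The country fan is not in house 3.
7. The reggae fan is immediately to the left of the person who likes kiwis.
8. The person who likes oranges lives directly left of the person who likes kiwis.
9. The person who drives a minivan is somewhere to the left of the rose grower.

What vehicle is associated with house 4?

The only music genre still possible for house 3 is jazz.
So house 4 gets country for music genre.
The pop fan is narrowed to house 1 or 2; consider each.
Placing it in house 2 leads to a contradiction, so it's in house 1.
House 2's music genre must be reggae (nothing else left).
Clue 7 places the person who likes kiwis in house 3.
The person who likes oranges is in house 2 (clue 8).
House 1 favorite fruit: only cherries fits.
House 4's favorite fruit must be limes (nothing else left).
So house 2 gets iris for flower.
By clue 1, the person who drives a hatchback is in house 3.
By clue 2, the peony grower is in house 4.
Clue 4: the person who drives a pickup is in house 4.
House 1's vehicle must be motorcycle (nothing else left).
The only vehicle still possible for house 2 is minivan.
House 1 flower: only sunflower fits.
So house 3 gets rose for flower.
So: house 1 = pop/cherries/motorcycle/sunflower, house 2 = reggae/oranges/minivan/iris, house 3 = jazz/kiwis/hatchback/rose, house 4 = country/limes/pickup/peony.

pickup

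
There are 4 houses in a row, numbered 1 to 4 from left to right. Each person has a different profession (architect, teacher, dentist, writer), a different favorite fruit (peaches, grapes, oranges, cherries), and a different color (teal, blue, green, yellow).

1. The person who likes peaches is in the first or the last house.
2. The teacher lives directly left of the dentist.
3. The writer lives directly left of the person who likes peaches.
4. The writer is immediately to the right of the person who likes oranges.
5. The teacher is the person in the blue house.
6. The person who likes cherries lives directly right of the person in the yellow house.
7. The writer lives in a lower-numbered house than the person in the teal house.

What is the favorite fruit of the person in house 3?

Clue 3 places the writer in house 3.
Clue 3: the person who likes peaches is in house 4.
By clue 4, the person who likes oranges is in house 2.
Clue 7: the person in the teal house is in house 4.
So house 1 gets grapes for favorite fruit.
House 3's favorite fruit must be cherries (nothing else left).
The teacher is in house 1 (clue 2).
By clue 2, the dentist is in house 2.
Clue 5: the person in the blue house is in house 1.
Clue 6 places the person in the yellow house in house 2.
So house 4 gets architect for profession.
So house 3 gets green for color.
So: house 1 = teacher/grapes/blue, house 2 = dentist/oranges/yellow, house 3 = writer/cherries/green, house 4 = architect/peaches/teal.

cherries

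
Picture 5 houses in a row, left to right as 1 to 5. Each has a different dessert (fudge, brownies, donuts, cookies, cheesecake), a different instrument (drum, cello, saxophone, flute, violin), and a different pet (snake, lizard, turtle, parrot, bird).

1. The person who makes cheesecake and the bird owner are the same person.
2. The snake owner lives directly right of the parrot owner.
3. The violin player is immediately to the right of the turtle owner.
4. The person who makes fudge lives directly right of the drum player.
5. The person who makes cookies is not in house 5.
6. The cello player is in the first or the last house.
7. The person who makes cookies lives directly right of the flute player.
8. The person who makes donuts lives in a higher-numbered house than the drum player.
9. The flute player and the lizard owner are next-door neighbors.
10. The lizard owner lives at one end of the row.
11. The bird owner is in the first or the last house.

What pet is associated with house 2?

turtle

From clue 10, the lizard owner must be in house 1.
That leaves bird as the pet for house 5.
The person who makes cheesecake is in house 5 (clue 1).
From clue 9, the flute player must be in house 2.
House 1 dessert: only brownies fits.
The person who makes cookies is in house 3 (clue 7).
The person who makes donuts is narrowed to house 2 or 4; consider each.
Placing it in house 2 leads to a contradiction, so it's in house 4.
House 2 dessert: only fudge fits.
Clue 4 places the drum player in house 1.
House 5's instrument must be cello (nothing else left).
That leaves snake as the pet for house 4.
By clue 2, the parrot owner is in house 3.
That leaves turtle as the pet for house 2.
From clue 3, the violin player must be in house 3.
That leaves saxophone as the instrument for house 4.
So: house 1 = brownies/drum/lizard, house 2 = fudge/flute/turtle, house 3 = cookies/violin/parrot, house 4 = donuts/saxophone/snake, house 5 = cheesecake/cello/bird.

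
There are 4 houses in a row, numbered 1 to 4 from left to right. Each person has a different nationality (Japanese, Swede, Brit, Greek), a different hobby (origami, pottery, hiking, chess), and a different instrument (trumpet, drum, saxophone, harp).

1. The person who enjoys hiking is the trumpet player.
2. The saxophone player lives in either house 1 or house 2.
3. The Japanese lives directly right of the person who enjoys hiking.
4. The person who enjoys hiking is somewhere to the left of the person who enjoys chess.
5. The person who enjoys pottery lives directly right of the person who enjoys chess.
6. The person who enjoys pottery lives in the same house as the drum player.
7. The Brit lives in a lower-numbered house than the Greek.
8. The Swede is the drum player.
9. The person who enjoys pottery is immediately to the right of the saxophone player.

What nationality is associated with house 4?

Clue 9: the person who enjoys pottery is in house 3.
From clue 9, the saxophone player must be in house 2.
The only nationality still possible for house 1 is Brit.
That leaves chess as the hobby for house 2.
That leaves origami as the hobby for house 4.
Clue 1 places the trumpet player in house 1.
From clue 3, the Japanese must be in house 2.
By clue 6, the drum player is in house 3.
Clue 8: the Swede is in house 3.
House 4's nationality must be Greek (nothing else left).
House 1 hobby: only hiking fits.
House 4's instrument must be harp (nothing else left).
So: house 1 = Brit/hiking/trumpet, house 2 = Japanese/chess/saxophone, house 3 = Swede/pottery/drum, house 4 = Greek/origami/harp.

Greek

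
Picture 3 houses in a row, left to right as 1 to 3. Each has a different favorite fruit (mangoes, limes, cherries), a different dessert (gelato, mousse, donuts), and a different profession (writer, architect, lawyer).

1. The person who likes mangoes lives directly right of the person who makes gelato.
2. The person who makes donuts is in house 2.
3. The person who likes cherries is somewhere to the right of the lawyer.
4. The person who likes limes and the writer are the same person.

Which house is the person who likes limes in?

1

Clue 2: the person who makes donuts is in house 2.
That leaves limes as the favorite fruit for house 1.
So house 3 gets mousse for dessert.
From clue 1, the person who likes mangoes must be in house 2.
The writer is in house 1 (clue 4).
The only favorite fruit still possible for house 3 is cherries.
The only dessert still possible for house 1 is gelato.
That leaves lawyer as the profession for house 2.
House 3 profession: only architect fits.
So: house 1 = limes/gelato/writer, house 2 = mangoes/donuts/lawyer, house 3 = cherries/mousse/architect.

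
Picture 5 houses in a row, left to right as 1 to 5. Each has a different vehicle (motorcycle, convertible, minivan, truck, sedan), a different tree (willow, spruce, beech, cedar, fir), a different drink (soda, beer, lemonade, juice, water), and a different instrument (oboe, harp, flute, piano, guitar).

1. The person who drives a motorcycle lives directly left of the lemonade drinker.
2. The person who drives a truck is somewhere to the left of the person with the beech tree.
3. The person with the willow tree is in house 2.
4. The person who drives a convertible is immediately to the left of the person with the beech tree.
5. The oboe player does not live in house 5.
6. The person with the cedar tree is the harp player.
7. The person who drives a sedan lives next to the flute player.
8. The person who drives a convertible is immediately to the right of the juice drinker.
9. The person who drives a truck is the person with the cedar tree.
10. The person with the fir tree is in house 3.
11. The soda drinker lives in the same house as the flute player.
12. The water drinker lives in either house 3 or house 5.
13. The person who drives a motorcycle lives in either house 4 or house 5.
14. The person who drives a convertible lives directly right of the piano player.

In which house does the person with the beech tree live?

By clue 3, the person with the willow tree is in house 2.
Clue 10: the person with the fir tree is in house 3.
Clue 13 places the person who drives a motorcycle in house 4.
From clue 1, the lemonade drinker must be in house 5.
The person who drives a convertible is in house 3 (clue 4).
The person with the beech tree is in house 4 (clue 4).
The juice drinker is in house 2 (clue 8).
From clue 9, the person who drives a truck must be in house 1.
Clue 9 places the person with the cedar tree in house 1.
From clue 14, the piano player must be in house 2.
That leaves spruce as the tree for house 5.
That leaves water as the drink for house 3.
House 5 instrument: only guitar fits.
By clue 6, the harp player is in house 1.
House 3's instrument must be oboe (nothing else left).
That leaves flute as the instrument for house 4.
Clue 7: the person who drives a sedan is in house 5.
Clue 11: the soda drinker is in house 4.
So house 2 gets minivan for vehicle.
House 1 drink: only beer fits.
So: house 1 = truck/cedar/beer/harp, house 2 = minivan/willow/juice/piano, house 3 = convertible/fir/water/oboe, house 4 = motorcycle/beech/soda/flute, house 5 = sedan/spruce/lemonade/guitar.

4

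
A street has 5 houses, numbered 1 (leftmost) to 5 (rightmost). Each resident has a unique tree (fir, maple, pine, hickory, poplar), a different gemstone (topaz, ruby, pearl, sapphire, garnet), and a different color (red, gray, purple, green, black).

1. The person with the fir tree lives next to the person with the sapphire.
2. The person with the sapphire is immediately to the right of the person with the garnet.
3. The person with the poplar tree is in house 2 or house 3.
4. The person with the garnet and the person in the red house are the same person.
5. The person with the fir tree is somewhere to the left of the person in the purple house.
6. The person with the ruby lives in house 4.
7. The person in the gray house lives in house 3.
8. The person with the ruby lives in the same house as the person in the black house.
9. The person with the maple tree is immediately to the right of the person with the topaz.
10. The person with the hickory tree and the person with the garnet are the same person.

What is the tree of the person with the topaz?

By clue 6, the person with the ruby is in house 4.
Clue 7 places the person in the gray house in house 3.
From clue 8, the person in the black house must be in house 4.
House 5 tree: only pine fits.
That leaves pearl as the gemstone for house 5.
The person with the hickory tree is narrowed to house 1 or 2; consider each.
Placing it in house 2 leads to a contradiction, so it's in house 1.
From clue 10, the person with the garnet must be in house 1.
From clue 2, the person with the sapphire must be in house 2.
Clue 4 places the person in the red house in house 1.
The person in the purple house is in house 5 (clue 5).
House 3 gemstone: only topaz fits.
The only color still possible for house 2 is green.
The person with the fir tree is in house 3 (clue 1).
From clue 9, the person with the maple tree must be in house 4.
That leaves poplar as the tree for house 2.
So: house 1 = hickory/garnet/red, house 2 = poplar/sapphire/green, house 3 = fir/topaz/gray, house 4 = maple/ruby/black, house 5 = pine/pearl/purple.

fir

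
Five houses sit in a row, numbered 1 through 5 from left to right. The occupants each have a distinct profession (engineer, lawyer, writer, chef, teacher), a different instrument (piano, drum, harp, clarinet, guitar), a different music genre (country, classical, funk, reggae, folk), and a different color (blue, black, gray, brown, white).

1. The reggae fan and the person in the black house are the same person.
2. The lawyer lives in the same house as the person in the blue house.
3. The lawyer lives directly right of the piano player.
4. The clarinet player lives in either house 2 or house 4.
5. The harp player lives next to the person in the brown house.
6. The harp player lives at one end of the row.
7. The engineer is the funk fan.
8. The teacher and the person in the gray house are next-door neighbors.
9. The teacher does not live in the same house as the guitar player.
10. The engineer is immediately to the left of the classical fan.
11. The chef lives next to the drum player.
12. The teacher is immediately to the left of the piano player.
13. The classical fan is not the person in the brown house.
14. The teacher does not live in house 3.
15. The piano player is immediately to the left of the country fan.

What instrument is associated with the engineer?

The lawyer is narrowed to house 3 or 4; consider each.
Placing it in house 4 leads to a contradiction, so it's in house 3.
Clue 2 places the person in the blue house in house 3.
By clue 3, the piano player is in house 2.
By clue 12, the teacher is in house 1.
By clue 15, the country fan is in house 3.
So house 4 gets clarinet for instrument.
By clue 8, the person in the gray house is in house 2.
Clue 10 places the engineer in house 4.
The classical fan is in house 5 (clue 10).
House 2 profession: only chef fits.
So house 5 gets writer for profession.
House 4's color must be brown (nothing else left).
Clue 1 places the reggae fan in house 1.
Clue 1 places the person in the black house in house 1.
Clue 5 places the harp player in house 5.
Clue 7: the funk fan is in house 4.
So house 1 gets drum for instrument.
The only instrument still possible for house 3 is guitar.
House 2 music genre: only folk fits.
The only color still possible for house 5 is white.
So: house 1 = teacher/drum/reggae/black, house 2 = chef/piano/folk/gray, house 3 = lawyer/guitar/country/blue, house 4 = engineer/clarinet/funk/brown, house 5 = writer/harp/classical/white.

clarinet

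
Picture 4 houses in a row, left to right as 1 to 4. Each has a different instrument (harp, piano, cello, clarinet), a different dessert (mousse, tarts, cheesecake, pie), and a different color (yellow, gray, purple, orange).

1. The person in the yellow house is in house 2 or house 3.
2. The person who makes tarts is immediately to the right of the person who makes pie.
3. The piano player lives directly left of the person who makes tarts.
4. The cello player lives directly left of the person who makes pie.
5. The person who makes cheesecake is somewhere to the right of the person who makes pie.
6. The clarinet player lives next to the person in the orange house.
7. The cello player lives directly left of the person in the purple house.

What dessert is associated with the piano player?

So house 1 gets mousse for dessert.
House 2's dessert must be pie (nothing else left).
The person who makes tarts is in house 3 (clue 2).
From clue 3, the piano player must be in house 2.
From clue 4, the cello player must be in house 1.
Clue 7: the person in the purple house is in house 2.
House 4's dessert must be cheesecake (nothing else left).
House 1 color: only gray fits.
That leaves yellow as the color for house 3.
So house 4 gets orange for color.
By clue 6, the clarinet player is in house 3.
The only instrument still possible for house 4 is harp.
So: house 1 = cello/mousse/gray, house 2 = piano/pie/purple, house 3 = clarinet/tarts/yellow, house 4 = harp/cheesecake/orange.

pie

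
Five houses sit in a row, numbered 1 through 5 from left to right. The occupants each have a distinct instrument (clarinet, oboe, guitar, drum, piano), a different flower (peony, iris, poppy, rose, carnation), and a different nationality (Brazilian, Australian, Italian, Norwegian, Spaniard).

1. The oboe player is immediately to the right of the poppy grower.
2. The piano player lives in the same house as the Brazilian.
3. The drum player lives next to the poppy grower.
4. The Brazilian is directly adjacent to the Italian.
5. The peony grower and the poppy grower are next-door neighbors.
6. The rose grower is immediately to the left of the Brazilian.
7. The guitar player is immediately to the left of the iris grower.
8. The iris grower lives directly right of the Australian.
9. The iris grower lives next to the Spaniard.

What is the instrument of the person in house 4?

The guitar player is narrowed to house 1 or 2 or 3 or 4; consider each.
Placing it in house 2 and house 3 and house 4 leads to a contradiction, so it's in house 1.
Clue 7 places the iris grower in house 2.
Clue 8: the Australian is in house 1.
House 3 nationality: only Spaniard fits.
House 1's flower must be carnation (nothing else left).
House 5's flower must be peony (nothing else left).
That leaves Norwegian as the nationality for house 2.
From clue 5, the poppy grower must be in house 4.
House 3's flower must be rose (nothing else left).
From clue 1, the oboe player must be in house 5.
Clue 6 places the Brazilian in house 4.
House 2's instrument must be clarinet (nothing else left).
So house 3 gets drum for instrument.
The only instrument still possible for house 4 is piano.
House 5's nationality must be Italian (nothing else left).
So: house 1 = guitar/carnation/Australian, house 2 = clarinet/iris/Norwegian, house 3 = drum/rose/Spaniard, house 4 = piano/poppy/Brazilian, house 5 = oboe/peony/Italian.

piano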